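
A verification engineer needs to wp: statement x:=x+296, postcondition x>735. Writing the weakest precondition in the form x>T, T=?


Formula: wp(x:=E, P) = P[E/x] (substitute E for x in postcondition)
Step 1: Postcondition: x>735
Step 2: Substitute x+296 for x: x+296>735
Step 3: Solve for x: x > 735-296 = 439

439


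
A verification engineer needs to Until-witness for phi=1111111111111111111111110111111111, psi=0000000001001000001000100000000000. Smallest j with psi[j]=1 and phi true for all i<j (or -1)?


(phi U psi) at 0: need smallest j with psi[j]=1 and phi[i]=1 for all i in [0,j).
Scan from step 0:
  step 0: phi=1, psi=0 -> continue
  step 1: phi=1, psi=0 -> continue
  step 2: phi=1, psi=0 -> continue
  step 3: phi=1, psi=0 -> continue
  step 9: psi=1 and phi held for [0,9) -> witness found
Witness step = 9

9


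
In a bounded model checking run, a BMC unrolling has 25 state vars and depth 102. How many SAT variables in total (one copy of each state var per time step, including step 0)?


BMC unrolls to depth k, creating one copy of each state var for steps 0..k.
Step count = 102 + 1 = 103 (steps 0 through 102)
Vars per step = 25
Total = 25 * 103 = 2575

2575


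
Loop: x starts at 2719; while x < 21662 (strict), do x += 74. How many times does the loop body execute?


Step 1: x goes from 2719 toward 21662 by 74; the body runs while x<21662, so iterations = ceil((bound-start)/step)
Step 2: Distance=18943
Step 3: ceil(18943/74)=256

256


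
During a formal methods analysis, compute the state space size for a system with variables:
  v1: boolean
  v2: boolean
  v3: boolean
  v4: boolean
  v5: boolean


State space = product of domain sizes of all variables.
Domain sizes:
  v1 (boolean): 2
  v2 (boolean): 2
  v3 (boolean): 2
  v4 (boolean): 2
  v5 (boolean): 2
Product = 2 * 2 * 2 * 2 * 2 = 32

32


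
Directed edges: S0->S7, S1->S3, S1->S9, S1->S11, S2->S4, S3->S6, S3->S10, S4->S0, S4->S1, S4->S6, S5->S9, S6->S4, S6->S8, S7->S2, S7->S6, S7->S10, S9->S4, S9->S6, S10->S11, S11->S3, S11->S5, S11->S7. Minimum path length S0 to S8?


BFS layer-by-layer from S0:
  dist 0: {S0}
  dist 1: {S7}
  dist 2: {S2, S6, S10}
  dist 3: {S4, S8, S11}
  -> S8 reached at distance 3
Shortest path length = 3

3


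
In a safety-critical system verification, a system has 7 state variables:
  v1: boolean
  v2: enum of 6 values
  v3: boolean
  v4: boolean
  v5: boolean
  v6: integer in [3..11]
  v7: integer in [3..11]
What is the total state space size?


State space = product of domain sizes of all variables.
Domain sizes:
  v1 (boolean): 2
  v2 (enum of 6 values): 6
  v3 (boolean): 2
  v4 (boolean): 2
  v5 (boolean): 2
  v6 (integer in [3..11]): 9
  v7 (integer in [3..11]): 9
Product = 2 * 6 * 2 * 2 * 2 * 9 * 9 = 7776

7776


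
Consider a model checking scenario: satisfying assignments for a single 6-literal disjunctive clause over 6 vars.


Step 1: Total=2^6=64
Step 2: Unsat when all 6 false: 2^0=1
Step 3: Sat=64-1=63

63


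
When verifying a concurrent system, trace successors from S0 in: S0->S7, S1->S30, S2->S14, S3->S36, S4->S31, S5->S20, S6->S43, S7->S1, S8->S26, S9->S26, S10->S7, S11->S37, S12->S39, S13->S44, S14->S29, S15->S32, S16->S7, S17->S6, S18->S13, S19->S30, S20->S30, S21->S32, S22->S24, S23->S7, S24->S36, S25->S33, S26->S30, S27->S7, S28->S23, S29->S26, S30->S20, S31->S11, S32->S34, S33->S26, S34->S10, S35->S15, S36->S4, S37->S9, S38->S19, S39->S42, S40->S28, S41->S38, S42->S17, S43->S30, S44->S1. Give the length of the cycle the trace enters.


Trace from S0 until a state repeats:
  S0 -> S7 -> S1 -> S30 -> S20 -> S30
S30 first seen at step 3, revisited at step 5.
Cycle length = 5 - 3 = 2

2


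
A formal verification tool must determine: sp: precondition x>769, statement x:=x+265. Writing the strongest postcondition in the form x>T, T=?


Formula: sp(P, x:=E) = exists old_x. (x = E[old_x/x]) AND P[old_x/x] (old_x is the value of x before the assignment; eliminate old_x by solving x = E[old_x/x] for old_x)
Step 1: Precondition P: x>769, i.e. old_x > 769
Step 2: Assignment gives x = old_x + 265, so old_x = x - 265
Step 3: Substitute into P: x - 265 > 769
Step 4: Simplify: x > 769+265 = 1034

1034


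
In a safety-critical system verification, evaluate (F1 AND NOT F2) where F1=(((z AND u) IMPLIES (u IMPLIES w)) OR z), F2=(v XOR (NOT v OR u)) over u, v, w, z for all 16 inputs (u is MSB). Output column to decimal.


F1 = (((z AND u) IMPLIES (u IMPLIES w)) OR z)
F2 = (v XOR (NOT v OR u))
Counterexample to F1=>F2 is where F1=1 and F2=0.
Evaluate each row (bits = u,v,w,z, MSB first):
  row 0 [0000]: F1=1 F2=1 -> F1&~F2 -> 0
  row 1 [0001]: F1=1 F2=1 -> F1&~F2 -> 0
  row 2 [0010]: F1=1 F2=1 -> F1&~F2 -> 0
  row 3 [0011]: F1=1 F2=1 -> F1&~F2 -> 0
  row 4 [0100]: F1=1 F2=1 -> F1&~F2 -> 0
  row 5 [0101]: F1=1 F2=1 -> F1&~F2 -> 0
  row 6 [0110]: F1=1 F2=1 -> F1&~F2 -> 0
  row 7 [0111]: F1=1 F2=1 -> F1&~F2 -> 0
  row 8 [1000]: F1=1 F2=1 -> F1&~F2 -> 0
  row 9 [1001]: F1=1 F2=1 -> F1&~F2 -> 0
  row 10 [1010]: F1=1 F2=1 -> F1&~F2 -> 0
  row 11 [1011]: F1=1 F2=1 -> F1&~F2 -> 0
  row 12 [1100]: F1=1 F2=0 -> F1&~F2 -> 1
  row 13 [1101]: F1=1 F2=0 -> F1&~F2 -> 1
  row 14 [1110]: F1=1 F2=0 -> F1&~F2 -> 1
  row 15 [1111]: F1=1 F2=0 -> F1&~F2 -> 1
Full result column, 4 rows per line (u,v fixed per line; w,z runs 00..11 left to right):
  rows 0-3 [u,v=00]: 0000  = hex 0
  rows 4-7 [u,v=01]: 0000  = hex 0
  rows 8-11 [u,v=10]: 0000  = hex 0
  rows 12-15 [u,v=11]: 1111  = hex F
Counterexample vector (row 0 .. row 15) = 0000000000001111
Output column grouped in 4s = 0000 0000 0000 1111 = 0x000F
Convert to decimal digit by digit (value = value*16 + digit):
  0 -> 0
  0*16 + 0 = 0
  0*16 + 0 = 0
  0*16 + 15 (F) = 15
Decimal = 15

15


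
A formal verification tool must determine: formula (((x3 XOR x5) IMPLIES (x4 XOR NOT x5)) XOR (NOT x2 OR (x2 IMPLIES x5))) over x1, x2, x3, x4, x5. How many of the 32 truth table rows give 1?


Formula: (((x3 XOR x5) IMPLIES (x4 XOR NOT x5)) XOR (NOT x2 OR (x2 IMPLIES x5))) over 5 vars (32 rows)
Evaluate each row (x1, x2, x3, x4, x5 as bits, MSB first):
  row 0 [00000]: (((0 XOR 0) IMPLIES (0 XOR NOT 0)) XOR (NOT 0 OR (0 IMPLIES 0))) -> 0
  row 1 [00001]: (((0 XOR 1) IMPLIES (0 XOR NOT 1)) XOR (NOT 0 OR (0 IMPLIES 1))) -> 1
  row 2 [00010]: (((0 XOR 0) IMPLIES (1 XOR NOT 0)) XOR (NOT 0 OR (0 IMPLIES 0))) -> 0
  row 3 [00011]: (((0 XOR 1) IMPLIES (1 XOR NOT 1)) XOR (NOT 0 OR (0 IMPLIES 1))) -> 0
  row 4 [00100]: (((1 XOR 0) IMPLIES (0 XOR NOT 0)) XOR (NOT 0 OR (0 IMPLIES 0))) -> 0
  row 5 [00101]: (((1 XOR 1) IMPLIES (0 XOR NOT 1)) XOR (NOT 0 OR (0 IMPLIES 1))) -> 0
  row 6 [00110]: (((1 XOR 0) IMPLIES (1 XOR NOT 0)) XOR (NOT 0 OR (0 IMPLIES 0))) -> 1
  row 7 [00111]: (((1 XOR 1) IMPLIES (1 XOR NOT 1)) XOR (NOT 0 OR (0 IMPLIES 1))) -> 0
  row 8 [01000]: (((0 XOR 0) IMPLIES (0 XOR NOT 0)) XOR (NOT 1 OR (1 IMPLIES 0))) -> 1
  row 9 [01001]: (((0 XOR 1) IMPLIES (0 XOR NOT 1)) XOR (NOT 1 OR (1 IMPLIES 1))) -> 1
  row 10 [01010]: (((0 XOR 0) IMPLIES (1 XOR NOT 0)) XOR (NOT 1 OR (1 IMPLIES 0))) -> 1
  row 11 [01011]: (((0 XOR 1) IMPLIES (1 XOR NOT 1)) XOR (NOT 1 OR (1 IMPLIES 1))) -> 0
  row 12 [01100]: (((1 XOR 0) IMPLIES (0 XOR NOT 0)) XOR (NOT 1 OR (1 IMPLIES 0))) -> 1
  row 13 [01101]: (((1 XOR 1) IMPLIES (0 XOR NOT 1)) XOR (NOT 1 OR (1 IMPLIES 1))) -> 0
  row 14 [01110]: (((1 XOR 0) IMPLIES (1 XOR NOT 0)) XOR (NOT 1 OR (1 IMPLIES 0))) -> 0
  row 15 [01111]: (((1 XOR 1) IMPLIES (1 XOR NOT 1)) XOR (NOT 1 OR (1 IMPLIES 1))) -> 0
  row 16 [10000]: (((0 XOR 0) IMPLIES (0 XOR NOT 0)) XOR (NOT 0 OR (0 IMPLIES 0))) -> 0
  row 17 [10001]: (((0 XOR 1) IMPLIES (0 XOR NOT 1)) XOR (NOT 0 OR (0 IMPLIES 1))) -> 1
  row 18 [10010]: (((0 XOR 0) IMPLIES (1 XOR NOT 0)) XOR (NOT 0 OR (0 IMPLIES 0))) -> 0
  row 19 [10011]: (((0 XOR 1) IMPLIES (1 XOR NOT 1)) XOR (NOT 0 OR (0 IMPLIES 1))) -> 0
  row 20 [10100]: (((1 XOR 0) IMPLIES (0 XOR NOT 0)) XOR (NOT 0 OR (0 IMPLIES 0))) -> 0
  row 21 [10101]: (((1 XOR 1) IMPLIES (0 XOR NOT 1)) XOR (NOT 0 OR (0 IMPLIES 1))) -> 0
  row 22 [10110]: (((1 XOR 0) IMPLIES (1 XOR NOT 0)) XOR (NOT 0 OR (0 IMPLIES 0))) -> 1
  row 23 [10111]: (((1 XOR 1) IMPLIES (1 XOR NOT 1)) XOR (NOT 0 OR (0 IMPLIES 1))) -> 0
  row 24 [11000]: (((0 XOR 0) IMPLIES (0 XOR NOT 0)) XOR (NOT 1 OR (1 IMPLIES 0))) -> 1
  row 25 [11001]: (((0 XOR 1) IMPLIES (0 XOR NOT 1)) XOR (NOT 1 OR (1 IMPLIES 1))) -> 1
  row 26 [11010]: (((0 XOR 0) IMPLIES (1 XOR NOT 0)) XOR (NOT 1 OR (1 IMPLIES 0))) -> 1
  row 27 [11011]: (((0 XOR 1) IMPLIES (1 XOR NOT 1)) XOR (NOT 1 OR (1 IMPLIES 1))) -> 0
  row 28 [11100]: (((1 XOR 0) IMPLIES (0 XOR NOT 0)) XOR (NOT 1 OR (1 IMPLIES 0))) -> 1
  row 29 [11101]: (((1 XOR 1) IMPLIES (0 XOR NOT 1)) XOR (NOT 1 OR (1 IMPLIES 1))) -> 0
  row 30 [11110]: (((1 XOR 0) IMPLIES (1 XOR NOT 0)) XOR (NOT 1 OR (1 IMPLIES 0))) -> 0
  row 31 [11111]: (((1 XOR 1) IMPLIES (1 XOR NOT 1)) XOR (NOT 1 OR (1 IMPLIES 1))) -> 0
Full result column, 8 rows per line (x1,x2 fixed per line; x3,x4,x5 runs 000..111 left to right):
  rows 0-7 [x1,x2=00]: 01000010  (ones: 2)
  rows 8-15 [x1,x2=01]: 11101000  (ones: 4)
  rows 16-23 [x1,x2=10]: 01000010  (ones: 2)
  rows 24-31 [x1,x2=11]: 11101000  (ones: 4)
Count of 1-rows = 2+4+2+4 = 12

12


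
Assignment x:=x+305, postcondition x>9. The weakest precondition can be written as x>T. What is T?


Formula: wp(x:=E, P) = P[E/x] (substitute E for x in postcondition)
Step 1: Postcondition: x>9
Step 2: Substitute x+305 for x: x+305>9
Step 3: Solve for x: x > 9-305 = -296

-296


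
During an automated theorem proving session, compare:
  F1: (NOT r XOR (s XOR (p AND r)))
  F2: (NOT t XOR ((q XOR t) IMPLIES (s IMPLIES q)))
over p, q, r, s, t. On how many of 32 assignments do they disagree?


F1 = (NOT r XOR (s XOR (p AND r)))
F2 = (NOT t XOR ((q XOR t) IMPLIES (s IMPLIES q)))
Evaluate both on each of 32 rows (bits = p,q,r,s,t):
  row 0 [00000]: F1=1 F2=0 (differ) -> 1
  row 1 [00001]: F1=1 F2=1 -> 0
  row 2 [00010]: F1=0 F2=0 -> 0
  row 3 [00011]: F1=0 F2=0 -> 0
  row 4 [00100]: F1=0 F2=0 -> 0
  row 5 [00101]: F1=0 F2=1 (differ) -> 1
  row 6 [00110]: F1=1 F2=0 (differ) -> 1
  row 7 [00111]: F1=1 F2=0 (differ) -> 1
  row 8 [01000]: F1=1 F2=0 (differ) -> 1
  row 9 [01001]: F1=1 F2=1 -> 0
  row 10 [01010]: F1=0 F2=0 -> 0
  row 11 [01011]: F1=0 F2=1 (differ) -> 1
  row 12 [01100]: F1=0 F2=0 -> 0
  row 13 [01101]: F1=0 F2=1 (differ) -> 1
  row 14 [01110]: F1=1 F2=0 (differ) -> 1
  row 15 [01111]: F1=1 F2=1 -> 0
  row 16 [10000]: F1=1 F2=0 (differ) -> 1
  row 17 [10001]: F1=1 F2=1 -> 0
  row 18 [10010]: F1=0 F2=0 -> 0
  row 19 [10011]: F1=0 F2=0 -> 0
  row 20 [10100]: F1=1 F2=0 (differ) -> 1
  row 21 [10101]: F1=1 F2=1 -> 0
  row 22 [10110]: F1=0 F2=0 -> 0
  row 23 [10111]: F1=0 F2=0 -> 0
  row 24 [11000]: F1=1 F2=0 (differ) -> 1
  row 25 [11001]: F1=1 F2=1 -> 0
  row 26 [11010]: F1=0 F2=0 -> 0
  row 27 [11011]: F1=0 F2=1 (differ) -> 1
  row 28 [11100]: F1=1 F2=0 (differ) -> 1
  row 29 [11101]: F1=1 F2=1 -> 0
  row 30 [11110]: F1=0 F2=0 -> 0
  row 31 [11111]: F1=0 F2=1 (differ) -> 1
Full result column, 8 rows per line (p,q fixed per line; r,s,t runs 000..111 left to right):
  rows 0-7 [p,q=00]: 10000111  (ones: 4)
  rows 8-15 [p,q=01]: 10010110  (ones: 4)
  rows 16-23 [p,q=10]: 10001000  (ones: 2)
  rows 24-31 [p,q=11]: 10011001  (ones: 4)
Disagreements = 4+4+2+4 = 14

14


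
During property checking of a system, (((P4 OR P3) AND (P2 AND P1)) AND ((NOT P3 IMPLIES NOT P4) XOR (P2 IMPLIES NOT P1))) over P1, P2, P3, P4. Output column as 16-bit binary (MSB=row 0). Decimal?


Formula: (((P4 OR P3) AND (P2 AND P1)) AND ((NOT P3 IMPLIES NOT P4) XOR (P2 IMPLIES NOT P1))) over P1, P2, P3, P4 (16 rows)
Evaluate each row (bits = P1,P2,P3,P4, MSB first):
  row 0 [0000]: (((0 OR 0) AND (0 AND 0)) AND ((NOT 0 IMPLIES NOT 0) XOR (0 IMPLIES NOT 0))) -> 0
  row 1 [0001]: (((1 OR 0) AND (0 AND 0)) AND ((NOT 0 IMPLIES NOT 1) XOR (0 IMPLIES NOT 0))) -> 0
  row 2 [0010]: (((0 OR 1) AND (0 AND 0)) AND ((NOT 1 IMPLIES NOT 0) XOR (0 IMPLIES NOT 0))) -> 0
  row 3 [0011]: (((1 OR 1) AND (0 AND 0)) AND ((NOT 1 IMPLIES NOT 1) XOR (0 IMPLIES NOT 0))) -> 0
  row 4 [0100]: (((0 OR 0) AND (1 AND 0)) AND ((NOT 0 IMPLIES NOT 0) XOR (1 IMPLIES NOT 0))) -> 0
  row 5 [0101]: (((1 OR 0) AND (1 AND 0)) AND ((NOT 0 IMPLIES NOT 1) XOR (1 IMPLIES NOT 0))) -> 0
  row 6 [0110]: (((0 OR 1) AND (1 AND 0)) AND ((NOT 1 IMPLIES NOT 0) XOR (1 IMPLIES NOT 0))) -> 0
  row 7 [0111]: (((1 OR 1) AND (1 AND 0)) AND ((NOT 1 IMPLIES NOT 1) XOR (1 IMPLIES NOT 0))) -> 0
  row 8 [1000]: (((0 OR 0) AND (0 AND 1)) AND ((NOT 0 IMPLIES NOT 0) XOR (0 IMPLIES NOT 1))) -> 0
  row 9 [1001]: (((1 OR 0) AND (0 AND 1)) AND ((NOT 0 IMPLIES NOT 1) XOR (0 IMPLIES NOT 1))) -> 0
  row 10 [1010]: (((0 OR 1) AND (0 AND 1)) AND ((NOT 1 IMPLIES NOT 0) XOR (0 IMPLIES NOT 1))) -> 0
  row 11 [1011]: (((1 OR 1) AND (0 AND 1)) AND ((NOT 1 IMPLIES NOT 1) XOR (0 IMPLIES NOT 1))) -> 0
  row 12 [1100]: (((0 OR 0) AND (1 AND 1)) AND ((NOT 0 IMPLIES NOT 0) XOR (1 IMPLIES NOT 1))) -> 0
  row 13 [1101]: (((1 OR 0) AND (1 AND 1)) AND ((NOT 0 IMPLIES NOT 1) XOR (1 IMPLIES NOT 1))) -> 0
  row 14 [1110]: (((0 OR 1) AND (1 AND 1)) AND ((NOT 1 IMPLIES NOT 0) XOR (1 IMPLIES NOT 1))) -> 1
  row 15 [1111]: (((1 OR 1) AND (1 AND 1)) AND ((NOT 1 IMPLIES NOT 1) XOR (1 IMPLIES NOT 1))) -> 1
Full result column, 4 rows per line (P1,P2 fixed per line; P3,P4 runs 00..11 left to right):
  rows 0-3 [P1,P2=00]: 0000  = hex 0
  rows 4-7 [P1,P2=01]: 0000  = hex 0
  rows 8-11 [P1,P2=10]: 0000  = hex 0
  rows 12-15 [P1,P2=11]: 0011  = hex 3
Output column (row 0 .. row 15) = 0000000000000011
Output column grouped in 4s = 0000 0000 0000 0011 = 0x0003
Convert to decimal digit by digit (value = value*16 + digit):
  0 -> 0
  0*16 + 0 = 0
  0*16 + 0 = 0
  0*16 + 3 = 3
Decimal = 3

3


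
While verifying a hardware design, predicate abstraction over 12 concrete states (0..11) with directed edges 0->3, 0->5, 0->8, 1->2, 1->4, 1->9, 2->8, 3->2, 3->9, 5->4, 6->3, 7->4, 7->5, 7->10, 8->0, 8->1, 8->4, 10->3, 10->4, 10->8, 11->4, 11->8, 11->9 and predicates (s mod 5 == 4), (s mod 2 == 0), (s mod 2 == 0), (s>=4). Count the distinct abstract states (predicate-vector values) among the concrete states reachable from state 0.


BFS from 0:
Concrete reachable: {0, 1, 2, 3, 4, 5, 8, 9}
Abstract via predicates (s mod 5 == 4), (s mod 2 == 0), (s mod 2 == 0), (s>=4):
  (0,0,0,0) <- {1, 3}
  (0,0,0,1) <- {5}
  (0,1,1,0) <- {0, 2}
  (0,1,1,1) <- {8}
  (1,0,0,1) <- {9}
  (1,1,1,1) <- {4}
Distinct abstract states = 6

6


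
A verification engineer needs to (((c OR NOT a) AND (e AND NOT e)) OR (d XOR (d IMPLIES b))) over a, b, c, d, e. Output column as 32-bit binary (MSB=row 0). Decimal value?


Formula: (((c OR NOT a) AND (e AND NOT e)) OR (d XOR (d IMPLIES b))) over a, b, c, d, e (32 rows)
Evaluate each row (bits = a,b,c,d,e, MSB first):
  row 0 [00000]: (((0 OR NOT 0) AND (0 AND NOT 0)) OR (0 XOR (0 IMPLIES 0))) -> 1
  row 1 [00001]: (((0 OR NOT 0) AND (1 AND NOT 1)) OR (0 XOR (0 IMPLIES 0))) -> 1
  row 2 [00010]: (((0 OR NOT 0) AND (0 AND NOT 0)) OR (1 XOR (1 IMPLIES 0))) -> 1
  row 3 [00011]: (((0 OR NOT 0) AND (1 AND NOT 1)) OR (1 XOR (1 IMPLIES 0))) -> 1
  row 4 [00100]: (((1 OR NOT 0) AND (0 AND NOT 0)) OR (0 XOR (0 IMPLIES 0))) -> 1
  row 5 [00101]: (((1 OR NOT 0) AND (1 AND NOT 1)) OR (0 XOR (0 IMPLIES 0))) -> 1
  row 6 [00110]: (((1 OR NOT 0) AND (0 AND NOT 0)) OR (1 XOR (1 IMPLIES 0))) -> 1
  row 7 [00111]: (((1 OR NOT 0) AND (1 AND NOT 1)) OR (1 XOR (1 IMPLIES 0))) -> 1
  row 8 [01000]: (((0 OR NOT 0) AND (0 AND NOT 0)) OR (0 XOR (0 IMPLIES 1))) -> 1
  row 9 [01001]: (((0 OR NOT 0) AND (1 AND NOT 1)) OR (0 XOR (0 IMPLIES 1))) -> 1
  row 10 [01010]: (((0 OR NOT 0) AND (0 AND NOT 0)) OR (1 XOR (1 IMPLIES 1))) -> 0
  row 11 [01011]: (((0 OR NOT 0) AND (1 AND NOT 1)) OR (1 XOR (1 IMPLIES 1))) -> 0
  row 12 [01100]: (((1 OR NOT 0) AND (0 AND NOT 0)) OR (0 XOR (0 IMPLIES 1))) -> 1
  row 13 [01101]: (((1 OR NOT 0) AND (1 AND NOT 1)) OR (0 XOR (0 IMPLIES 1))) -> 1
  row 14 [01110]: (((1 OR NOT 0) AND (0 AND NOT 0)) OR (1 XOR (1 IMPLIES 1))) -> 0
  row 15 [01111]: (((1 OR NOT 0) AND (1 AND NOT 1)) OR (1 XOR (1 IMPLIES 1))) -> 0
  row 16 [10000]: (((0 OR NOT 1) AND (0 AND NOT 0)) OR (0 XOR (0 IMPLIES 0))) -> 1
  row 17 [10001]: (((0 OR NOT 1) AND (1 AND NOT 1)) OR (0 XOR (0 IMPLIES 0))) -> 1
  row 18 [10010]: (((0 OR NOT 1) AND (0 AND NOT 0)) OR (1 XOR (1 IMPLIES 0))) -> 1
  row 19 [10011]: (((0 OR NOT 1) AND (1 AND NOT 1)) OR (1 XOR (1 IMPLIES 0))) -> 1
  row 20 [10100]: (((1 OR NOT 1) AND (0 AND NOT 0)) OR (0 XOR (0 IMPLIES 0))) -> 1
  row 21 [10101]: (((1 OR NOT 1) AND (1 AND NOT 1)) OR (0 XOR (0 IMPLIES 0))) -> 1
  row 22 [10110]: (((1 OR NOT 1) AND (0 AND NOT 0)) OR (1 XOR (1 IMPLIES 0))) -> 1
  row 23 [10111]: (((1 OR NOT 1) AND (1 AND NOT 1)) OR (1 XOR (1 IMPLIES 0))) -> 1
  row 24 [11000]: (((0 OR NOT 1) AND (0 AND NOT 0)) OR (0 XOR (0 IMPLIES 1))) -> 1
  row 25 [11001]: (((0 OR NOT 1) AND (1 AND NOT 1)) OR (0 XOR (0 IMPLIES 1))) -> 1
  row 26 [11010]: (((0 OR NOT 1) AND (0 AND NOT 0)) OR (1 XOR (1 IMPLIES 1))) -> 0
  row 27 [11011]: (((0 OR NOT 1) AND (1 AND NOT 1)) OR (1 XOR (1 IMPLIES 1))) -> 0
  row 28 [11100]: (((1 OR NOT 1) AND (0 AND NOT 0)) OR (0 XOR (0 IMPLIES 1))) -> 1
  row 29 [11101]: (((1 OR NOT 1) AND (1 AND NOT 1)) OR (0 XOR (0 IMPLIES 1))) -> 1
  row 30 [11110]: (((1 OR NOT 1) AND (0 AND NOT 0)) OR (1 XOR (1 IMPLIES 1))) -> 0
  row 31 [11111]: (((1 OR NOT 1) AND (1 AND NOT 1)) OR (1 XOR (1 IMPLIES 1))) -> 0
Full result column, 4 rows per line (a,b,c fixed per line; d,e runs 00..11 left to right):
  rows 0-3 [a,b,c=000]: 1111  = hex F
  rows 4-7 [a,b,c=001]: 1111  = hex F
  rows 8-11 [a,b,c=010]: 1100  = hex C
  rows 12-15 [a,b,c=011]: 1100  = hex C
  rows 16-19 [a,b,c=100]: 1111  = hex F
  rows 20-23 [a,b,c=101]: 1111  = hex F
  rows 24-27 [a,b,c=110]: 1100  = hex C
  rows 28-31 [a,b,c=111]: 1100  = hex C
Output column (row 0 .. row 31) = 11111111110011001111111111001100
Output column grouped in 4s = 1111 1111 1100 1100 1111 1111 1100 1100 = 0xFFCCFFCC
Convert to decimal digit by digit (value = value*16 + digit):
  F -> 15
  15*16 + 15 (F) = 255
  255*16 + 12 (C) = 4092
  4092*16 + 12 (C) = 65484
  65484*16 + 15 (F) = 1047759
  1047759*16 + 15 (F) = 16764159
  16764159*16 + 12 (C) = 268226556
  268226556*16 + 12 (C) = 4291624908
Decimal = 4291624908

4291624908


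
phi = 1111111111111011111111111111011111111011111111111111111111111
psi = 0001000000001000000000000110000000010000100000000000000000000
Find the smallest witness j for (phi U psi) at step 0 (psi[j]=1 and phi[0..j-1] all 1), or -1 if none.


(phi U psi) at 0: need smallest j with psi[j]=1 and phi[i]=1 for all i in [0,j).
Scan from step 0:
  step 0: phi=1, psi=0 -> continue
  step 1: phi=1, psi=0 -> continue
  step 2: phi=1, psi=0 -> continue
  step 3: psi=1 and phi held for [0,3) -> witness found
Witness step = 3

3


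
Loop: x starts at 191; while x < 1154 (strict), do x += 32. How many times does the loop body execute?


Step 1: x goes from 191 toward 1154 by 32; the body runs while x<1154, so iterations = ceil((bound-start)/step)
Step 2: Distance=963
Step 3: ceil(963/32)=31

31


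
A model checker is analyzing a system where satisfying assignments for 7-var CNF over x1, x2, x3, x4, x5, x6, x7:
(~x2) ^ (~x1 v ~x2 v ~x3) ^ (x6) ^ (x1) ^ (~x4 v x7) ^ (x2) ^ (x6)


CNF with 7 clauses over 7 vars (128 assignments).
An assignment satisfies CNF iff every clause has >=1 true literal.
Check each row (bits = x1,x2,x3,x4,x5,x6,x7; clause T/F shown):
  row 0 [0000000]: clauses=TTFFTFF -> 0
  row 1 [0000001]: clauses=TTFFTFF -> 0
  row 2 [0000010]: clauses=TTTFTFT -> 0
  row 3 [0000011]: clauses=TTTFTFT -> 0
  row 4 [0000100]: clauses=TTFFTFF -> 0
  (every remaining row is evaluated the same way; all 128 results are listed next)
Full result column, 8 rows per line (x1,x2,x3,x4 fixed per line; x5,x6,x7 runs 000..111 left to right):
  rows 0-7 [x1,x2,x3,x4=0000]: 00000000  (ones: 0)
  rows 8-15 [x1,x2,x3,x4=0001]: 00000000  (ones: 0)
  rows 16-23 [x1,x2,x3,x4=0010]: 00000000  (ones: 0)
  rows 24-31 [x1,x2,x3,x4=0011]: 00000000  (ones: 0)
  rows 32-39 [x1,x2,x3,x4=0100]: 00000000  (ones: 0)
  rows 40-47 [x1,x2,x3,x4=0101]: 00000000  (ones: 0)
  rows 48-55 [x1,x2,x3,x4=0110]: 00000000  (ones: 0)
  rows 56-63 [x1,x2,x3,x4=0111]: 00000000  (ones: 0)
  rows 64-71 [x1,x2,x3,x4=1000]: 00000000  (ones: 0)
  rows 72-79 [x1,x2,x3,x4=1001]: 00000000  (ones: 0)
  rows 80-87 [x1,x2,x3,x4=1010]: 00000000  (ones: 0)
  rows 88-95 [x1,x2,x3,x4=1011]: 00000000  (ones: 0)
  rows 96-103 [x1,x2,x3,x4=1100]: 00000000  (ones: 0)
  rows 104-111 [x1,x2,x3,x4=1101]: 00000000  (ones: 0)
  rows 112-119 [x1,x2,x3,x4=1110]: 00000000  (ones: 0)
  rows 120-127 [x1,x2,x3,x4=1111]: 00000000  (ones: 0)
Satisfying assignments = 0+0+0+0+0+0+0+0+0+0+0+0+0+0+0+0 = 0

0


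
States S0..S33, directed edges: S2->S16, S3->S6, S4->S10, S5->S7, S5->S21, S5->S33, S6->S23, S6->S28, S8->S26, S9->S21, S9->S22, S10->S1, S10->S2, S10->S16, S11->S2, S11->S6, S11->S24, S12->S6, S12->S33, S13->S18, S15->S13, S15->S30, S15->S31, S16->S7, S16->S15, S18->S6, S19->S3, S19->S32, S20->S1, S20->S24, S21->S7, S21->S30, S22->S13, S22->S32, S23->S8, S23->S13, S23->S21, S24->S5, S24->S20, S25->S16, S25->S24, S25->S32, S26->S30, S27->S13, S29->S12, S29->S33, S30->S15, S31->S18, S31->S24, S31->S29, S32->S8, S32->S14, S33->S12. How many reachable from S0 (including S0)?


BFS from S0:
  layer 0: {S0}
Reachable set: {S0}
Count = 1

1


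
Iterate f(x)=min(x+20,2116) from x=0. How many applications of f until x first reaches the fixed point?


Step 1: x=0, cap=2116, increment=20
Step 2: x grows by 20 each step until capped at 2116; fixed point is x=2116
Step 3: iterations = ceil(2116/20) = 106

106


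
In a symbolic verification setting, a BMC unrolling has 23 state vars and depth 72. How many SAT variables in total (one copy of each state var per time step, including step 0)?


BMC unrolls to depth k, creating one copy of each state var for steps 0..k.
Step count = 72 + 1 = 73 (steps 0 through 72)
Vars per step = 23
Total = 23 * 73 = 1679

1679


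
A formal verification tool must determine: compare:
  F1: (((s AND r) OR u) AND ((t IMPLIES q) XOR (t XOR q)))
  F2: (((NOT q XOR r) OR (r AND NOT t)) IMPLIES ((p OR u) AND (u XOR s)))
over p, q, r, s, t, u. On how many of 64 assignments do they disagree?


F1 = (((s AND r) OR u) AND ((t IMPLIES q) XOR (t XOR q)))
F2 = (((NOT q XOR r) OR (r AND NOT t)) IMPLIES ((p OR u) AND (u XOR s)))
Evaluate both on each of 64 rows (bits = p,q,r,s,t,u):
  row 0 [000000]: F1=0 F2=0 -> 0
  row 1 [000001]: F1=1 F2=1 -> 0
  row 2 [000010]: F1=0 F2=0 -> 0
  row 3 [000011]: F1=1 F2=1 -> 0
  row 4 [000100]: F1=0 F2=0 -> 0
  (every remaining row is evaluated the same way; all 64 results are listed next)
Full result column, 8 rows per line (p,q,r fixed per line; s,t,u runs 000..111 left to right):
  rows 0-7 [p,q,r=000]: 00000101  (ones: 2)
  rows 8-15 [p,q,r=001]: 00101100  (ones: 3)
  rows 16-23 [p,q,r=010]: 11101110  (ones: 6)
  rows 24-31 [p,q,r=011]: 01000011  (ones: 3)
  rows 32-39 [p,q,r=100]: 00001111  (ones: 4)
  rows 40-47 [p,q,r=101]: 00100100  (ones: 2)
  rows 48-55 [p,q,r=110]: 11101110  (ones: 6)
  rows 56-63 [p,q,r=111]: 01001001  (ones: 3)
Disagreements = 2+3+6+3+4+2+6+3 = 29

29


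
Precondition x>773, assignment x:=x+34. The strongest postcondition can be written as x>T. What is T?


Formula: sp(P, x:=E) = exists old_x. (x = E[old_x/x]) AND P[old_x/x] (old_x is the value of x before the assignment; eliminate old_x by solving x = E[old_x/x] for old_x)
Step 1: Precondition P: x>773, i.e. old_x > 773
Step 2: Assignment gives x = old_x + 34, so old_x = x - 34
Step 3: Substitute into P: x - 34 > 773
Step 4: Simplify: x > 773+34 = 807

807


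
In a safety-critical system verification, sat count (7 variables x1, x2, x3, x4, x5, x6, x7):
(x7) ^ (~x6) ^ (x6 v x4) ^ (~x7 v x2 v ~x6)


CNF with 4 clauses over 7 vars (128 assignments).
An assignment satisfies CNF iff every clause has >=1 true literal.
Check each row (bits = x1,x2,x3,x4,x5,x6,x7; clause T/F shown):
  row 0 [0000000]: clauses=FTFT -> 0
  row 1 [0000001]: clauses=TTFT -> 0
  row 2 [0000010]: clauses=FFTT -> 0
  row 3 [0000011]: clauses=TFTF -> 0
  row 4 [0000100]: clauses=FTFT -> 0
  (every remaining row is evaluated the same way; all 128 results are listed next)
Full result column, 8 rows per line (x1,x2,x3,x4 fixed per line; x5,x6,x7 runs 000..111 left to right):
  rows 0-7 [x1,x2,x3,x4=0000]: 00000000  (ones: 0)
  rows 8-15 [x1,x2,x3,x4=0001]: 01000100  (ones: 2)
  rows 16-23 [x1,x2,x3,x4=0010]: 00000000  (ones: 0)
  rows 24-31 [x1,x2,x3,x4=0011]: 01000100  (ones: 2)
  rows 32-39 [x1,x2,x3,x4=0100]: 00000000  (ones: 0)
  rows 40-47 [x1,x2,x3,x4=0101]: 01000100  (ones: 2)
  rows 48-55 [x1,x2,x3,x4=0110]: 00000000  (ones: 0)
  rows 56-63 [x1,x2,x3,x4=0111]: 01000100  (ones: 2)
  rows 64-71 [x1,x2,x3,x4=1000]: 00000000  (ones: 0)
  rows 72-79 [x1,x2,x3,x4=1001]: 01000100  (ones: 2)
  rows 80-87 [x1,x2,x3,x4=1010]: 00000000  (ones: 0)
  rows 88-95 [x1,x2,x3,x4=1011]: 01000100  (ones: 2)
  rows 96-103 [x1,x2,x3,x4=1100]: 00000000  (ones: 0)
  rows 104-111 [x1,x2,x3,x4=1101]: 01000100  (ones: 2)
  rows 112-119 [x1,x2,x3,x4=1110]: 00000000  (ones: 0)
  rows 120-127 [x1,x2,x3,x4=1111]: 01000100  (ones: 2)
Satisfying assignments = 0+2+0+2+0+2+0+2+0+2+0+2+0+2+0+2 = 16

16


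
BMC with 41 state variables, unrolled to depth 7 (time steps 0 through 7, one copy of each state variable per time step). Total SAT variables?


BMC unrolls to depth k, creating one copy of each state var for steps 0..k.
Step count = 7 + 1 = 8 (steps 0 through 7)
Vars per step = 41
Total = 41 * 8 = 328

328


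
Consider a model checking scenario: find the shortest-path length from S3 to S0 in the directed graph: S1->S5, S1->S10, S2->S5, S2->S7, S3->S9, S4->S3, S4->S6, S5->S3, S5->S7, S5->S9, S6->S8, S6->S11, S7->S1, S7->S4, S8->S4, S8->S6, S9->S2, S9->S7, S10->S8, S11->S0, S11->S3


BFS layer-by-layer from S3:
  dist 0: {S3}
  dist 1: {S9}
  dist 2: {S2, S7}
  dist 3: {S1, S4, S5}
  dist 4: {S6, S10}
  dist 5: {S8, S11}
  dist 6: {S0}
  -> S0 reached at distance 6
Shortest path length = 6

6


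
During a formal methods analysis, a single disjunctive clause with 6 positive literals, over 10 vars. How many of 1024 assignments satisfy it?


Step 1: Total=2^10=1024
Step 2: Unsat when all 6 false: 2^4=16
Step 3: Sat=1024-16=1008

1008


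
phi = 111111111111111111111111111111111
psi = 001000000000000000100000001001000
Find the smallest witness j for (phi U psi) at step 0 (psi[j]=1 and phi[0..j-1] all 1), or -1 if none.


(phi U psi) at 0: need smallest j with psi[j]=1 and phi[i]=1 for all i in [0,j).
Scan from step 0:
  step 0: phi=1, psi=0 -> continue
  step 1: phi=1, psi=0 -> continue
  step 2: psi=1 and phi held for [0,2) -> witness found
Witness step = 2

2


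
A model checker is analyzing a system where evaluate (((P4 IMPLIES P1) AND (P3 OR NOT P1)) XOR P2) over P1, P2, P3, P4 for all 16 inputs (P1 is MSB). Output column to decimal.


Formula: (((P4 IMPLIES P1) AND (P3 OR NOT P1)) XOR P2) over P1, P2, P3, P4 (16 rows)
Evaluate each row (bits = P1,P2,P3,P4, MSB first):
  row 0 [0000]: (((0 IMPLIES 0) AND (0 OR NOT 0)) XOR 0) -> 1
  row 1 [0001]: (((1 IMPLIES 0) AND (0 OR NOT 0)) XOR 0) -> 0
  row 2 [0010]: (((0 IMPLIES 0) AND (1 OR NOT 0)) XOR 0) -> 1
  row 3 [0011]: (((1 IMPLIES 0) AND (1 OR NOT 0)) XOR 0) -> 0
  row 4 [0100]: (((0 IMPLIES 0) AND (0 OR NOT 0)) XOR 1) -> 0
  row 5 [0101]: (((1 IMPLIES 0) AND (0 OR NOT 0)) XOR 1) -> 1
  row 6 [0110]: (((0 IMPLIES 0) AND (1 OR NOT 0)) XOR 1) -> 0
  row 7 [0111]: (((1 IMPLIES 0) AND (1 OR NOT 0)) XOR 1) -> 1
  row 8 [1000]: (((0 IMPLIES 1) AND (0 OR NOT 1)) XOR 0) -> 0
  row 9 [1001]: (((1 IMPLIES 1) AND (0 OR NOT 1)) XOR 0) -> 0
  row 10 [1010]: (((0 IMPLIES 1) AND (1 OR NOT 1)) XOR 0) -> 1
  row 11 [1011]: (((1 IMPLIES 1) AND (1 OR NOT 1)) XOR 0) -> 1
  row 12 [1100]: (((0 IMPLIES 1) AND (0 OR NOT 1)) XOR 1) -> 1
  row 13 [1101]: (((1 IMPLIES 1) AND (0 OR NOT 1)) XOR 1) -> 1
  row 14 [1110]: (((0 IMPLIES 1) AND (1 OR NOT 1)) XOR 1) -> 0
  row 15 [1111]: (((1 IMPLIES 1) AND (1 OR NOT 1)) XOR 1) -> 0
Full result column, 4 rows per line (P1,P2 fixed per line; P3,P4 runs 00..11 left to right):
  rows 0-3 [P1,P2=00]: 1010  = hex A
  rows 4-7 [P1,P2=01]: 0101  = hex 5
  rows 8-11 [P1,P2=10]: 0011  = hex 3
  rows 12-15 [P1,P2=11]: 1100  = hex C
Output column (row 0 .. row 15) = 1010010100111100
Output column grouped in 4s = 1010 0101 0011 1100 = 0xA53C
Convert to decimal digit by digit (value = value*16 + digit):
  A -> 10
  10*16 + 5 = 165
  165*16 + 3 = 2643
  2643*16 + 12 (C) = 42300
Decimal = 42300

42300


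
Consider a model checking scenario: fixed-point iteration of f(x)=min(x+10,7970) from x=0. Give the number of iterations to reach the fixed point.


Step 1: x=0, cap=7970, increment=10
Step 2: x grows by 10 each step until capped at 7970; fixed point is x=7970
Step 3: iterations = ceil(7970/10) = 797

797


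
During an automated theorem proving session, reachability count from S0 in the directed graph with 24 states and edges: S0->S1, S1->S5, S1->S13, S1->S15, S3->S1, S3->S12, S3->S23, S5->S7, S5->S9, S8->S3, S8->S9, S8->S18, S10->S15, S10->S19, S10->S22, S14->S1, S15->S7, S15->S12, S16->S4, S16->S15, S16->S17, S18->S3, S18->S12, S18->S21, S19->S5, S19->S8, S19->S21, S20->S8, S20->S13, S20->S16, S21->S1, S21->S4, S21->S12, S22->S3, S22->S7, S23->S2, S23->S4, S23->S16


BFS from S0:
  layer 0: {S0}
  layer 1: {S1}
  layer 2: {S5, S13, S15}
  layer 3: {S7, S9, S12}
Reachable set: {S0, S1, S5, S7, S9, S12, S13, S15}
Count = 8

8


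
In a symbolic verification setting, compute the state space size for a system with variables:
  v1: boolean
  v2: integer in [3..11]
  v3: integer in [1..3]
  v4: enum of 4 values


State space = product of domain sizes of all variables.
Domain sizes:
  v1 (boolean): 2
  v2 (integer in [3..11]): 9
  v3 (integer in [1..3]): 3
  v4 (enum of 4 values): 4
Product = 2 * 9 * 3 * 4 = 216

216


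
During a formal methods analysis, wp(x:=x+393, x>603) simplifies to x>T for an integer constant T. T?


Formula: wp(x:=E, P) = P[E/x] (substitute E for x in postcondition)
Step 1: Postcondition: x>603
Step 2: Substitute x+393 for x: x+393>603
Step 3: Solve for x: x > 603-393 = 210

210


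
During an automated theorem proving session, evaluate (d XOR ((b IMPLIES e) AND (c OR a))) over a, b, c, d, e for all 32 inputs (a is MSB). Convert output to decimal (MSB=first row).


Formula: (d XOR ((b IMPLIES e) AND (c OR a))) over a, b, c, d, e (32 rows)
Evaluate each row (bits = a,b,c,d,e, MSB first):
  row 0 [00000]: (0 XOR ((0 IMPLIES 0) AND (0 OR 0))) -> 0
  row 1 [00001]: (0 XOR ((0 IMPLIES 1) AND (0 OR 0))) -> 0
  row 2 [00010]: (1 XOR ((0 IMPLIES 0) AND (0 OR 0))) -> 1
  row 3 [00011]: (1 XOR ((0 IMPLIES 1) AND (0 OR 0))) -> 1
  row 4 [00100]: (0 XOR ((0 IMPLIES 0) AND (1 OR 0))) -> 1
  row 5 [00101]: (0 XOR ((0 IMPLIES 1) AND (1 OR 0))) -> 1
  row 6 [00110]: (1 XOR ((0 IMPLIES 0) AND (1 OR 0))) -> 0
  row 7 [00111]: (1 XOR ((0 IMPLIES 1) AND (1 OR 0))) -> 0
  row 8 [01000]: (0 XOR ((1 IMPLIES 0) AND (0 OR 0))) -> 0
  row 9 [01001]: (0 XOR ((1 IMPLIES 1) AND (0 OR 0))) -> 0
  row 10 [01010]: (1 XOR ((1 IMPLIES 0) AND (0 OR 0))) -> 1
  row 11 [01011]: (1 XOR ((1 IMPLIES 1) AND (0 OR 0))) -> 1
  row 12 [01100]: (0 XOR ((1 IMPLIES 0) AND (1 OR 0))) -> 0
  row 13 [01101]: (0 XOR ((1 IMPLIES 1) AND (1 OR 0))) -> 1
  row 14 [01110]: (1 XOR ((1 IMPLIES 0) AND (1 OR 0))) -> 1
  row 15 [01111]: (1 XOR ((1 IMPLIES 1) AND (1 OR 0))) -> 0
  row 16 [10000]: (0 XOR ((0 IMPLIES 0) AND (0 OR 1))) -> 1
  row 17 [10001]: (0 XOR ((0 IMPLIES 1) AND (0 OR 1))) -> 1
  row 18 [10010]: (1 XOR ((0 IMPLIES 0) AND (0 OR 1))) -> 0
  row 19 [10011]: (1 XOR ((0 IMPLIES 1) AND (0 OR 1))) -> 0
  row 20 [10100]: (0 XOR ((0 IMPLIES 0) AND (1 OR 1))) -> 1
  row 21 [10101]: (0 XOR ((0 IMPLIES 1) AND (1 OR 1))) -> 1
  row 22 [10110]: (1 XOR ((0 IMPLIES 0) AND (1 OR 1))) -> 0
  row 23 [10111]: (1 XOR ((0 IMPLIES 1) AND (1 OR 1))) -> 0
  row 24 [11000]: (0 XOR ((1 IMPLIES 0) AND (0 OR 1))) -> 0
  row 25 [11001]: (0 XOR ((1 IMPLIES 1) AND (0 OR 1))) -> 1
  row 26 [11010]: (1 XOR ((1 IMPLIES 0) AND (0 OR 1))) -> 1
  row 27 [11011]: (1 XOR ((1 IMPLIES 1) AND (0 OR 1))) -> 0
  row 28 [11100]: (0 XOR ((1 IMPLIES 0) AND (1 OR 1))) -> 0
  row 29 [11101]: (0 XOR ((1 IMPLIES 1) AND (1 OR 1))) -> 1
  row 30 [11110]: (1 XOR ((1 IMPLIES 0) AND (1 OR 1))) -> 1
  row 31 [11111]: (1 XOR ((1 IMPLIES 1) AND (1 OR 1))) -> 0
Full result column, 4 rows per line (a,b,c fixed per line; d,e runs 00..11 left to right):
  rows 0-3 [a,b,c=000]: 0011  = hex 3
  rows 4-7 [a,b,c=001]: 1100  = hex C
  rows 8-11 [a,b,c=010]: 0011  = hex 3
  rows 12-15 [a,b,c=011]: 0110  = hex 6
  rows 16-19 [a,b,c=100]: 1100  = hex C
  rows 20-23 [a,b,c=101]: 1100  = hex C
  rows 24-27 [a,b,c=110]: 0110  = hex 6
  rows 28-31 [a,b,c=111]: 0110  = hex 6
Output column (row 0 .. row 31) = 00111100001101101100110001100110
Output column grouped in 4s = 0011 1100 0011 0110 1100 1100 0110 0110 = 0x3C36CC66
Convert to decimal digit by digit (value = value*16 + digit):
  3 -> 3
  3*16 + 12 (C) = 60
  60*16 + 3 = 963
  963*16 + 6 = 15414
  15414*16 + 12 (C) = 246636
  246636*16 + 12 (C) = 3946188
  3946188*16 + 6 = 63139014
  63139014*16 + 6 = 1010224230
Decimal = 1010224230

1010224230


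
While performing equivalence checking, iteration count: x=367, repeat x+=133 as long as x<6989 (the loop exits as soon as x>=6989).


Step 1: x goes from 367 toward 6989 by 133; the body runs while x<6989, so iterations = ceil((bound-start)/step)
Step 2: Distance=6622
Step 3: ceil(6622/133)=50

50


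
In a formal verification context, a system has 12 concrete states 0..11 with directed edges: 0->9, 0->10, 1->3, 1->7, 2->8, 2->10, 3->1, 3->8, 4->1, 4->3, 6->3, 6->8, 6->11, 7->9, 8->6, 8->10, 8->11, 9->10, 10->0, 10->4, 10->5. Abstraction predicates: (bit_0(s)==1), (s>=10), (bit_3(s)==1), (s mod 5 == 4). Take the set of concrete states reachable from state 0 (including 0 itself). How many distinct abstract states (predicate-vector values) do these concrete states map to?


BFS from 0:
Concrete reachable: {0, 1, 3, 4, 5, 6, 7, 8, 9, 10, 11}
Abstract via predicates (bit_0(s)==1), (s>=10), (bit_3(s)==1), (s mod 5 == 4):
  (0,0,0,0) <- {0, 6}
  (0,0,0,1) <- {4}
  (0,0,1,0) <- {8}
  (0,1,1,0) <- {10}
  (1,0,0,0) <- {1, 3, 5, 7}
  (1,0,1,1) <- {9}
  (1,1,1,0) <- {11}
Distinct abstract states = 7

7


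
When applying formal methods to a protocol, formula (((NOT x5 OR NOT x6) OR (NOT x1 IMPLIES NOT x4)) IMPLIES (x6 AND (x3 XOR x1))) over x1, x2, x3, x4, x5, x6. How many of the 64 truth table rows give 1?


Formula: (((NOT x5 OR NOT x6) OR (NOT x1 IMPLIES NOT x4)) IMPLIES (x6 AND (x3 XOR x1))) over 6 vars (64 rows)
Evaluate each row (x1, x2, x3, x4, x5, x6 as bits, MSB first):
  row 0 [000000]: (((NOT 0 OR NOT 0) OR (NOT 0 IMPLIES NOT 0)) IMPLIES (0 AND (0 XOR 0))) -> 0
  row 1 [000001]: (((NOT 0 OR NOT 1) OR (NOT 0 IMPLIES NOT 0)) IMPLIES (1 AND (0 XOR 0))) -> 0
  row 2 [000010]: (((NOT 1 OR NOT 0) OR (NOT 0 IMPLIES NOT 0)) IMPLIES (0 AND (0 XOR 0))) -> 0
  row 3 [000011]: (((NOT 1 OR NOT 1) OR (NOT 0 IMPLIES NOT 0)) IMPLIES (1 AND (0 XOR 0))) -> 0
  row 4 [000100]: (((NOT 0 OR NOT 0) OR (NOT 0 IMPLIES NOT 1)) IMPLIES (0 AND (0 XOR 0))) -> 0
  (every remaining row is evaluated the same way; all 64 results are listed next)
Full result column, 8 rows per line (x1,x2,x3 fixed per line; x4,x5,x6 runs 000..111 left to right):
  rows 0-7 [x1,x2,x3=000]: 00000001  (ones: 1)
  rows 8-15 [x1,x2,x3=001]: 01010101  (ones: 4)
  rows 16-23 [x1,x2,x3=010]: 00000001  (ones: 1)
  rows 24-31 [x1,x2,x3=011]: 01010101  (ones: 4)
  rows 32-39 [x1,x2,x3=100]: 01010101  (ones: 4)
  rows 40-47 [x1,x2,x3=101]: 00000000  (ones: 0)
  rows 48-55 [x1,x2,x3=110]: 01010101  (ones: 4)
  rows 56-63 [x1,x2,x3=111]: 00000000  (ones: 0)
Count of 1-rows = 1+4+1+4+4+0+4+0 = 18

18


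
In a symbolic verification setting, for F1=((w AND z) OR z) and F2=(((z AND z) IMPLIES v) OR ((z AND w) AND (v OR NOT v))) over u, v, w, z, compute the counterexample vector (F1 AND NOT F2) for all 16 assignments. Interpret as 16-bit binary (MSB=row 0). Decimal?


F1 = ((w AND z) OR z)
F2 = (((z AND z) IMPLIES v) OR ((z AND w) AND (v OR NOT v)))
Counterexample to F1=>F2 is where F1=1 and F2=0.
Evaluate each row (bits = u,v,w,z, MSB first):
  row 0 [0000]: F1=0 F2=1 -> F1&~F2 -> 0
  row 1 [0001]: F1=1 F2=0 -> F1&~F2 -> 1
  row 2 [0010]: F1=0 F2=1 -> F1&~F2 -> 0
  row 3 [0011]: F1=1 F2=1 -> F1&~F2 -> 0
  row 4 [0100]: F1=0 F2=1 -> F1&~F2 -> 0
  row 5 [0101]: F1=1 F2=1 -> F1&~F2 -> 0
  row 6 [0110]: F1=0 F2=1 -> F1&~F2 -> 0
  row 7 [0111]: F1=1 F2=1 -> F1&~F2 -> 0
  row 8 [1000]: F1=0 F2=1 -> F1&~F2 -> 0
  row 9 [1001]: F1=1 F2=0 -> F1&~F2 -> 1
  row 10 [1010]: F1=0 F2=1 -> F1&~F2 -> 0
  row 11 [1011]: F1=1 F2=1 -> F1&~F2 -> 0
  row 12 [1100]: F1=0 F2=1 -> F1&~F2 -> 0
  row 13 [1101]: F1=1 F2=1 -> F1&~F2 -> 0
  row 14 [1110]: F1=0 F2=1 -> F1&~F2 -> 0
  row 15 [1111]: F1=1 F2=1 -> F1&~F2 -> 0
Full result column, 4 rows per line (u,v fixed per line; w,z runs 00..11 left to right):
  rows 0-3 [u,v=00]: 0100  = hex 4
  rows 4-7 [u,v=01]: 0000  = hex 0
  rows 8-11 [u,v=10]: 0100  = hex 4
  rows 12-15 [u,v=11]: 0000  = hex 0
Counterexample vector (row 0 .. row 15) = 0100000001000000
Output column grouped in 4s = 0100 0000 0100 0000 = 0x4040
Convert to decimal digit by digit (value = value*16 + digit):
  4 -> 4
  4*16 + 0 = 64
  64*16 + 4 = 1028
  1028*16 + 0 = 16448
Decimal = 16448

16448


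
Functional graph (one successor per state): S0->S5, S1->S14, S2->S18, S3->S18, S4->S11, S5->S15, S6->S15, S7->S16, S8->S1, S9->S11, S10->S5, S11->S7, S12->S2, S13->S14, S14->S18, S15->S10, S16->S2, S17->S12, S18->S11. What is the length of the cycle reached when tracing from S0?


Trace from S0 until a state repeats:
  S0 -> S5 -> S15 -> S10 -> S5
S5 first seen at step 1, revisited at step 4.
Cycle length = 4 - 1 = 3

3


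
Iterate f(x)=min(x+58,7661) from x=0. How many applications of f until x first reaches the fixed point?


Step 1: x=0, cap=7661, increment=58
Step 2: x grows by 58 each step until capped at 7661; fixed point is x=7661
Step 3: iterations = ceil(7661/58) = 133

133


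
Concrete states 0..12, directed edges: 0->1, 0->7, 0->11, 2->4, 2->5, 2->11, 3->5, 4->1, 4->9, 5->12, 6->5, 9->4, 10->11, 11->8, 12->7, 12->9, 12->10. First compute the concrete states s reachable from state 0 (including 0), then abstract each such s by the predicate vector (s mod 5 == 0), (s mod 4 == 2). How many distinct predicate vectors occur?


BFS from 0:
Concrete reachable: {0, 1, 7, 8, 11}
Abstract via predicates (s mod 5 == 0), (s mod 4 == 2):
  (0,0) <- {1, 7, 8, 11}
  (1,0) <- {0}
Distinct abstract states = 2

2


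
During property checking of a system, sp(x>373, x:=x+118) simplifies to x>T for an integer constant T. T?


Formula: sp(P, x:=E) = exists old_x. (x = E[old_x/x]) AND P[old_x/x] (old_x is the value of x before the assignment; eliminate old_x by solving x = E[old_x/x] for old_x)
Step 1: Precondition P: x>373, i.e. old_x > 373
Step 2: Assignment gives x = old_x + 118, so old_x = x - 118
Step 3: Substitute into P: x - 118 > 373
Step 4: Simplify: x > 373+118 = 491

491


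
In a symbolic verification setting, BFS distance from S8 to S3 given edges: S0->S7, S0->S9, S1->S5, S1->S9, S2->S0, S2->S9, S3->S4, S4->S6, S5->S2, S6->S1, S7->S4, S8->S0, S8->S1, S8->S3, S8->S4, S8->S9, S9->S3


BFS layer-by-layer from S8:
  dist 0: {S8}
  dist 1: {S0, S1, S3, S4, S9}
  -> S3 reached at distance 1
Shortest path length = 1

1


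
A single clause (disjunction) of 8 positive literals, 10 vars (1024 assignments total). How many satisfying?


Step 1: Total=2^10=1024
Step 2: Unsat when all 8 false: 2^2=4
Step 3: Sat=1024-4=1020

1020


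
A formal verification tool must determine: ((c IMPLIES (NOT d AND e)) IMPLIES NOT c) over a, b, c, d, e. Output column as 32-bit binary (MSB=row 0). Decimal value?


Formula: ((c IMPLIES (NOT d AND e)) IMPLIES NOT c) over a, b, c, d, e (32 rows)
Evaluate each row (bits = a,b,c,d,e, MSB first):
  row 0 [00000]: ((0 IMPLIES (NOT 0 AND 0)) IMPLIES NOT 0) -> 1
  row 1 [00001]: ((0 IMPLIES (NOT 0 AND 1)) IMPLIES NOT 0) -> 1
  row 2 [00010]: ((0 IMPLIES (NOT 1 AND 0)) IMPLIES NOT 0) -> 1
  row 3 [00011]: ((0 IMPLIES (NOT 1 AND 1)) IMPLIES NOT 0) -> 1
  row 4 [00100]: ((1 IMPLIES (NOT 0 AND 0)) IMPLIES NOT 1) -> 1
  row 5 [00101]: ((1 IMPLIES (NOT 0 AND 1)) IMPLIES NOT 1) -> 0
  row 6 [00110]: ((1 IMPLIES (NOT 1 AND 0)) IMPLIES NOT 1) -> 1
  row 7 [00111]: ((1 IMPLIES (NOT 1 AND 1)) IMPLIES NOT 1) -> 1
  row 8 [01000]: ((0 IMPLIES (NOT 0 AND 0)) IMPLIES NOT 0) -> 1
  row 9 [01001]: ((0 IMPLIES (NOT 0 AND 1)) IMPLIES NOT 0) -> 1
  row 10 [01010]: ((0 IMPLIES (NOT 1 AND 0)) IMPLIES NOT 0) -> 1
  row 11 [01011]: ((0 IMPLIES (NOT 1 AND 1)) IMPLIES NOT 0) -> 1
  row 12 [01100]: ((1 IMPLIES (NOT 0 AND 0)) IMPLIES NOT 1) -> 1
  row 13 [01101]: ((1 IMPLIES (NOT 0 AND 1)) IMPLIES NOT 1) -> 0
  row 14 [01110]: ((1 IMPLIES (NOT 1 AND 0)) IMPLIES NOT 1) -> 1
  row 15 [01111]: ((1 IMPLIES (NOT 1 AND 1)) IMPLIES NOT 1) -> 1
  row 16 [10000]: ((0 IMPLIES (NOT 0 AND 0)) IMPLIES NOT 0) -> 1
  row 17 [10001]: ((0 IMPLIES (NOT 0 AND 1)) IMPLIES NOT 0) -> 1
  row 18 [10010]: ((0 IMPLIES (NOT 1 AND 0)) IMPLIES NOT 0) -> 1
  row 19 [10011]: ((0 IMPLIES (NOT 1 AND 1)) IMPLIES NOT 0) -> 1
  row 20 [10100]: ((1 IMPLIES (NOT 0 AND 0)) IMPLIES NOT 1) -> 1
  row 21 [10101]: ((1 IMPLIES (NOT 0 AND 1)) IMPLIES NOT 1) -> 0
  row 22 [10110]: ((1 IMPLIES (NOT 1 AND 0)) IMPLIES NOT 1) -> 1
  row 23 [10111]: ((1 IMPLIES (NOT 1 AND 1)) IMPLIES NOT 1) -> 1
  row 24 [11000]: ((0 IMPLIES (NOT 0 AND 0)) IMPLIES NOT 0) -> 1
  row 25 [11001]: ((0 IMPLIES (NOT 0 AND 1)) IMPLIES NOT 0) -> 1
  row 26 [11010]: ((0 IMPLIES (NOT 1 AND 0)) IMPLIES NOT 0) -> 1
  row 27 [11011]: ((0 IMPLIES (NOT 1 AND 1)) IMPLIES NOT 0) -> 1
  row 28 [11100]: ((1 IMPLIES (NOT 0 AND 0)) IMPLIES NOT 1) -> 1
  row 29 [11101]: ((1 IMPLIES (NOT 0 AND 1)) IMPLIES NOT 1) -> 0
  row 30 [11110]: ((1 IMPLIES (NOT 1 AND 0)) IMPLIES NOT 1) -> 1
  row 31 [11111]: ((1 IMPLIES (NOT 1 AND 1)) IMPLIES NOT 1) -> 1
Full result column, 4 rows per line (a,b,c fixed per line; d,e runs 00..11 left to right):
  rows 0-3 [a,b,c=000]: 1111  = hex F
  rows 4-7 [a,b,c=001]: 1011  = hex B
  rows 8-11 [a,b,c=010]: 1111  = hex F
  rows 12-15 [a,b,c=011]: 1011  = hex B
  rows 16-19 [a,b,c=100]: 1111  = hex F
  rows 20-23 [a,b,c=101]: 1011  = hex B
  rows 24-27 [a,b,c=110]: 1111  = hex F
  rows 28-31 [a,b,c=111]: 1011  = hex B
Output column (row 0 .. row 31) = 11111011111110111111101111111011
Output column grouped in 4s = 1111 1011 1111 1011 1111 1011 1111 1011 = 0xFBFBFBFB
Convert to decimal digit by digit (value = value*16 + digit):
  F -> 15
  15*16 + 11 (B) = 251
  251*16 + 15 (F) = 4031
  4031*16 + 11 (B) = 64507
  64507*16 + 15 (F) = 1032127
  1032127*16 + 11 (B) = 16514043
  16514043*16 + 15 (F) = 264224703
  264224703*16 + 11 (B) = 4227595259
Decimal = 4227595259

4227595259
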